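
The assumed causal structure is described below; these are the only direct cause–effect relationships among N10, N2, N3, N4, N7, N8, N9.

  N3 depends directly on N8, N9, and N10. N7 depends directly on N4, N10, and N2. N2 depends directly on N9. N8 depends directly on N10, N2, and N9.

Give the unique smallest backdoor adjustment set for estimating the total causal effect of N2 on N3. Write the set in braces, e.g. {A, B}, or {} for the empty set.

{N9}

Variables eligible for adjustment (non-descendants of N2, excluding N2 and N3): {N10, N4, N9}.
Backdoor paths from N2 to N3:
  P1: N2 <- N9 -> N8 <- N10 -> N3
  P2: N2 <- N9 -> N8 -> N3
  P3: N2 <- N9 -> N3
The empty set is not sufficient: P2 (N2 <- N9 -> N8 -> N3) has no collider blocking it and no conditioned non-collider, so it is open.
Try {N9}:
  P1: blocked at fork node N9 ∈ conditioning set.
  P2: blocked at fork node N9 ∈ conditioning set.
  P3: blocked at fork node N9 ∈ conditioning set.
{N9} contains no descendant of N2 and blocks every backdoor path.
No other singleton works — e.g. {N4} leaves P2 open — so {N9} is the unique smallest valid adjustment set.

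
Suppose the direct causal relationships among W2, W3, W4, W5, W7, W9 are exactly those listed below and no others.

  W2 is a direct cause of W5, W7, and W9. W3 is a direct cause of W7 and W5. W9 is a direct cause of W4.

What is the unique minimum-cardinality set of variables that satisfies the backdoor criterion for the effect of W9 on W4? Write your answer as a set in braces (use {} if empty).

{}

Variables eligible for adjustment (non-descendants of W9, excluding W9 and W4): {W2, W3, W5, W7}.
Backdoor paths from W9 to W4:
  (none)
With no backdoor paths the empty set already satisfies the criterion, and it is trivially minimal.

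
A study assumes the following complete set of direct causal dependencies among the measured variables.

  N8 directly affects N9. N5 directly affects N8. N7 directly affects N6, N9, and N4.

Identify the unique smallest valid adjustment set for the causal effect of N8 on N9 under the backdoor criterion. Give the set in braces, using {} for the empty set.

Variables eligible for adjustment (non-descendants of N8, excluding N8 and N9): {N4, N5, N6, N7}.
Backdoor paths from N8 to N9:
  (none)
With no backdoor paths the empty set already satisfies the criterion, and it is trivially minimal.

{}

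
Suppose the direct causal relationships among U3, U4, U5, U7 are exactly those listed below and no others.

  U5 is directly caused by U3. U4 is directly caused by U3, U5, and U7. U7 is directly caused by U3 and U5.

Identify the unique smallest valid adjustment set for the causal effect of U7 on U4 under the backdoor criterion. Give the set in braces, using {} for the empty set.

Variables eligible for adjustment (non-descendants of U7, excluding U7 and U4): {U3, U5}.
Backdoor paths from U7 to U4:
  P1: U7 <- U3 -> U5 -> U4
  P2: U7 <- U3 -> U4
  P3: U7 <- U5 <- U3 -> U4
  P4: U7 <- U5 -> U4
The empty set is not sufficient: P1 (U7 <- U3 -> U5 -> U4) has no collider blocking it and no conditioned non-collider, so it is open.
Try {U3, U5}:
  P1: blocked at fork node U3 ∈ conditioning set.
  P2: blocked at fork node U3 ∈ conditioning set.
  P3: blocked at chain node U5 ∈ conditioning set.
  P4: blocked at fork node U5 ∈ conditioning set.
{U3, U5} contains no descendant of U7 and blocks every backdoor path.
Every element of {U3, U5} is needed (dropping U3 leaves P2 open; dropping U5 leaves P4 open), so no proper subset is valid.
Among all size-2 subsets of the eligible variables, only {U3, U5} blocks every backdoor path, so it is the unique smallest valid adjustment set.

{U3, U5}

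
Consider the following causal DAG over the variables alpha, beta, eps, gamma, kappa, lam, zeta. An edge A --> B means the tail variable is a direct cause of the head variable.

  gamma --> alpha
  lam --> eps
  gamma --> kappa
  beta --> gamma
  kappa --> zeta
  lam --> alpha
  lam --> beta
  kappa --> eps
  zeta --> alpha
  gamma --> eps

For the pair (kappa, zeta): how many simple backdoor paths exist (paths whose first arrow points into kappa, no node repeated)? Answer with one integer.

A backdoor path from kappa to zeta is any simple undirected path whose first edge points into kappa (i.e. leaves kappa via a parent).
Parents of kappa: {gamma}.
Enumerating:
  P1: kappa <- gamma <- beta <- lam -> alpha <- zeta
  P2: kappa <- gamma -> alpha <- zeta
  P3: kappa <- gamma -> eps <- lam -> alpha <- zeta
That exhausts the simple backdoor paths. Count: 3.

3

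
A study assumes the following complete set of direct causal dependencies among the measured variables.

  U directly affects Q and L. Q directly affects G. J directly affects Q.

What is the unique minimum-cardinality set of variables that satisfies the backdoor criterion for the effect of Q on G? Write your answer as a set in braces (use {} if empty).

Variables eligible for adjustment (non-descendants of Q, excluding Q and G): {J, L, U}.
Backdoor paths from Q to G:
  (none)
With no backdoor paths the empty set already satisfies the criterion, and it is trivially minimal.

{}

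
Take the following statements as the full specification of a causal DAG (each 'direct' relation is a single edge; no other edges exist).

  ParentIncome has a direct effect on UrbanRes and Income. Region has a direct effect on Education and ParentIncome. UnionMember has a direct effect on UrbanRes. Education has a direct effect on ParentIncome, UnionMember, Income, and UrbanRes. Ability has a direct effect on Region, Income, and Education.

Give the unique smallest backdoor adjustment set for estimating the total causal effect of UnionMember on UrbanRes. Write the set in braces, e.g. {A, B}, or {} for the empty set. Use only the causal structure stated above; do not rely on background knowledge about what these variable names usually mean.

{Education}

Variables eligible for adjustment (non-descendants of UnionMember, excluding UnionMember and UrbanRes): {Ability, Education, Income, ParentIncome, Region}.
Backdoor paths from UnionMember to UrbanRes:
  P1: UnionMember <- Education <- Ability -> Region -> ParentIncome -> UrbanRes
  P2: UnionMember <- Education <- Ability -> Income <- ParentIncome -> UrbanRes
  P3: UnionMember <- Education <- Region <- Ability -> Income <- ParentIncome -> UrbanRes
  P4: UnionMember <- Education <- Region -> ParentIncome -> UrbanRes
  P5: UnionMember <- Education -> ParentIncome -> UrbanRes
  P6: UnionMember <- Education -> UrbanRes
  P7: UnionMember <- Education -> Income <- Ability -> Region -> ParentIncome -> UrbanRes
  P8: UnionMember <- Education -> Income <- ParentIncome -> UrbanRes
The empty set is not sufficient: P1 (UnionMember <- Education <- Ability -> Region -> ParentIncome -> UrbanRes) has no collider blocking it and no conditioned non-collider, so it is open.
Try {Education}:
  P1: blocked at chain node Education ∈ conditioning set.
  P2: blocked at chain node Education ∈ conditioning set.
  P3: blocked at chain node Education ∈ conditioning set.
  P4: blocked at chain node Education ∈ conditioning set.
  P5: blocked at fork node Education ∈ conditioning set.
  P6: blocked at fork node Education ∈ conditioning set.
  P7: blocked at fork node Education ∈ conditioning set.
  P8: blocked at fork node Education ∈ conditioning set.
{Education} contains no descendant of UnionMember and blocks every backdoor path.
No other singleton works — e.g. {Ability} leaves P4 open — so {Education} is the unique smallest valid adjustment set.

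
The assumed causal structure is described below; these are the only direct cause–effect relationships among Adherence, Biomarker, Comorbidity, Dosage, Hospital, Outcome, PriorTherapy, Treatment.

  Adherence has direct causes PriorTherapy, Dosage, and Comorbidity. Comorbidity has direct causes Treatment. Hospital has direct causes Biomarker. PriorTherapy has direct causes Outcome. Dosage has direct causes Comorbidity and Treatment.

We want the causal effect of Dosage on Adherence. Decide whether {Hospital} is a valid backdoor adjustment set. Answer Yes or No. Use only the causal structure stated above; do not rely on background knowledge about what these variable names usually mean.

No

Backdoor paths from Dosage to Adherence (paths whose first edge points into Dosage):
  P1: Dosage <- Treatment -> Comorbidity -> Adherence
  P2: Dosage <- Comorbidity -> Adherence
Condition 1 (no descendant of Dosage in the set): holds — descendants of Dosage are {Adherence}; none are in {Hospital}.
Condition 2 (every backdoor path blocked by {Hospital}):
  P1: open — no interior node is in the conditioning set.
  P2: open — no interior node is in the conditioning set.
{Hospital} does not satisfy the backdoor criterion.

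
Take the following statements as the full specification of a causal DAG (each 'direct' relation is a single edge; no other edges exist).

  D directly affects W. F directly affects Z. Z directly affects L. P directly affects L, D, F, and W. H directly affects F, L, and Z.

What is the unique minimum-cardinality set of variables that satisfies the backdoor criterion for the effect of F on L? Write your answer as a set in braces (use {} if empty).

{H, P}

Variables eligible for adjustment (non-descendants of F, excluding F and L): {D, H, P, W}.
Backdoor paths from F to L:
  P1: F <- H -> Z -> L
  P2: F <- H -> L
  P3: F <- P -> L
The empty set is not sufficient: P1 (F <- H -> Z -> L) has no collider blocking it and no conditioned non-collider, so it is open.
Try {H, P}:
  P1: blocked at fork node H ∈ conditioning set.
  P2: blocked at fork node H ∈ conditioning set.
  P3: blocked at fork node P ∈ conditioning set.
{H, P} contains no descendant of F and blocks every backdoor path.
Every element of {H, P} is needed (dropping H leaves P1 open; dropping P leaves P3 open), so no proper subset is valid.
Among all size-2 subsets of the eligible variables, only {H, P} blocks every backdoor path, so it is the unique smallest valid adjustment set.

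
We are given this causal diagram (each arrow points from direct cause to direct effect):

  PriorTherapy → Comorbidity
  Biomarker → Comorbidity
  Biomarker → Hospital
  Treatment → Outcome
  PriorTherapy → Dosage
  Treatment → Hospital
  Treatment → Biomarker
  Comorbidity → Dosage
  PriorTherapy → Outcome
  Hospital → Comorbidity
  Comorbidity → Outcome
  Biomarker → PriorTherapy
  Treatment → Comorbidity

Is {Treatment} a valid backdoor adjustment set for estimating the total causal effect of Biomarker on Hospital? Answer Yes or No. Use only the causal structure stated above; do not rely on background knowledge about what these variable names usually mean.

Yes

Backdoor paths from Biomarker to Hospital (paths whose first edge points into Biomarker):
  P1: Biomarker <- Treatment -> Hospital
  P2: Biomarker <- Treatment -> Comorbidity <- Hospital
  P3: Biomarker <- Treatment -> Outcome <- PriorTherapy -> Comorbidity <- Hospital
  P4: Biomarker <- Treatment -> Outcome <- PriorTherapy -> Dosage <- Comorbidity <- Hospital
  P5: Biomarker <- Treatment -> Outcome <- Comorbidity <- Hospital
Condition 1 (no descendant of Biomarker in the set): holds — descendants of Biomarker are {Comorbidity, Dosage, Hospital, Outcome, PriorTherapy}; none are in {Treatment}.
Condition 2 (every backdoor path blocked by {Treatment}):
  P1: blocked at fork node Treatment ∈ conditioning set.
  P2: blocked at fork node Treatment ∈ conditioning set.
  P3: blocked at fork node Treatment ∈ conditioning set.
  P4: blocked at fork node Treatment ∈ conditioning set.
  P5: blocked at fork node Treatment ∈ conditioning set.
{Treatment} satisfies the backdoor criterion.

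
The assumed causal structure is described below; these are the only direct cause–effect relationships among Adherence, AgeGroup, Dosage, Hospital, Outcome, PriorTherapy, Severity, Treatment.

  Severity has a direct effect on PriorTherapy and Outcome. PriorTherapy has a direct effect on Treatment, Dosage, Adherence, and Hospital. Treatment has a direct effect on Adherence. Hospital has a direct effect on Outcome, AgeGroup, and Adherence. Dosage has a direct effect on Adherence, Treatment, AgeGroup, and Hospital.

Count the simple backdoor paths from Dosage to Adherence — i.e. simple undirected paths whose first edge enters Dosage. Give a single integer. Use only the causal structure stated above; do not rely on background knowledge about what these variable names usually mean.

A backdoor path from Dosage to Adherence is any simple undirected path whose first edge points into Dosage (i.e. leaves Dosage via a parent).
Parents of Dosage: {PriorTherapy}.
Enumerating:
  P1: Dosage <- PriorTherapy <- Severity -> Outcome <- Hospital -> Adherence
  P2: Dosage <- PriorTherapy -> Hospital -> Adherence
  P3: Dosage <- PriorTherapy -> Treatment -> Adherence
  P4: Dosage <- PriorTherapy -> Adherence
That exhausts the simple backdoor paths. Count: 4.

4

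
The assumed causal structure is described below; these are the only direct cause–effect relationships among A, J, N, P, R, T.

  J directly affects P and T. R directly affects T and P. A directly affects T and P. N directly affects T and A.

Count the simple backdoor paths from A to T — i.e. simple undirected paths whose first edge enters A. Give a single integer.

1

A backdoor path from A to T is any simple undirected path whose first edge points into A (i.e. leaves A via a parent).
Parents of A: {N}.
Enumerating:
  P1: A <- N -> T
That exhausts the simple backdoor paths. Count: 1.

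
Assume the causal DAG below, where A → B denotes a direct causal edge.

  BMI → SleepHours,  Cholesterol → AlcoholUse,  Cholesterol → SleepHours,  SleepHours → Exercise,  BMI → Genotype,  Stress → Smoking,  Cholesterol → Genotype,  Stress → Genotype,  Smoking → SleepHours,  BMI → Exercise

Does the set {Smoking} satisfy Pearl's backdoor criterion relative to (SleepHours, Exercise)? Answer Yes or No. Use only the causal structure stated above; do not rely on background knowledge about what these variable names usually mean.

No

Backdoor paths from SleepHours to Exercise (paths whose first edge points into SleepHours):
  P1: SleepHours <- Cholesterol -> Genotype <- BMI -> Exercise
  P2: SleepHours <- BMI -> Exercise
  P3: SleepHours <- Smoking <- Stress -> Genotype <- BMI -> Exercise
Condition 1 (no descendant of SleepHours in the set): holds — descendants of SleepHours are {Exercise}; none are in {Smoking}.
Condition 2 (every backdoor path blocked by {Smoking}):
  P1: blocked at collider Genotype (neither it nor any descendant is in the conditioning set).
  P2: open — no interior node is in the conditioning set.
  P3: blocked at chain node Smoking ∈ conditioning set.
{Smoking} does not satisfy the backdoor criterion.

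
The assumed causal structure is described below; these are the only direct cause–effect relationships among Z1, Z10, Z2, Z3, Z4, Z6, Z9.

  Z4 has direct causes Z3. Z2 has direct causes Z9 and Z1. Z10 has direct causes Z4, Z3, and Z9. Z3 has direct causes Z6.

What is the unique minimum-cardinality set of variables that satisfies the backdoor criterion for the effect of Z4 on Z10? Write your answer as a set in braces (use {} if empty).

Variables eligible for adjustment (non-descendants of Z4, excluding Z4 and Z10): {Z1, Z2, Z3, Z6, Z9}.
Backdoor paths from Z4 to Z10:
  P1: Z4 <- Z3 -> Z10
The empty set is not sufficient: P1 (Z4 <- Z3 -> Z10) has no collider blocking it and no conditioned non-collider, so it is open.
Try {Z3}:
  P1: blocked at fork node Z3 ∈ conditioning set.
{Z3} contains no descendant of Z4 and blocks every backdoor path.
No other singleton works — e.g. {Z6} leaves P1 open — so {Z3} is the unique smallest valid adjustment set.

{Z3}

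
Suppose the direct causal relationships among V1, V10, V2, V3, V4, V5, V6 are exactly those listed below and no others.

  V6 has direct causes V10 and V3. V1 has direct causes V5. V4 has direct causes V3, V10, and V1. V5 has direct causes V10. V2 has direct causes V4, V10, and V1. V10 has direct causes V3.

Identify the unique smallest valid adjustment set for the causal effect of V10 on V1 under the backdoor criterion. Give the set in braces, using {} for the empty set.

Variables eligible for adjustment (non-descendants of V10, excluding V10 and V1): {V3}.
Backdoor paths from V10 to V1:
  P1: V10 <- V3 -> V4 <- V1
  P2: V10 <- V3 -> V4 -> V2 <- V1
Each backdoor path contains an unconditioned collider, so every path is already blocked with the empty conditioning set:
  P1: blocked at collider V4 (neither it nor any descendant is in the conditioning set).
  P2: blocked at collider V2 (neither it nor any descendant is in the conditioning set).
The empty set is therefore the unique smallest valid set.

{}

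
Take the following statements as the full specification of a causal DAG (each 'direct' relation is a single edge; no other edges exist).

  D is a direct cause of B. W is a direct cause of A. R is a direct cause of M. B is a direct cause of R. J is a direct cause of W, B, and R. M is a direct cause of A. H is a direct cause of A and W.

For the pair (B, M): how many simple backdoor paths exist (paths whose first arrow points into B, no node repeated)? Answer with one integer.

3

A backdoor path from B to M is any simple undirected path whose first edge points into B (i.e. leaves B via a parent).
Parents of B: {D, J}.
Enumerating:
  P1: B <- J -> R -> M
  P2: B <- J -> W <- H -> A <- M
  P3: B <- J -> W -> A <- M
That exhausts the simple backdoor paths. Count: 3.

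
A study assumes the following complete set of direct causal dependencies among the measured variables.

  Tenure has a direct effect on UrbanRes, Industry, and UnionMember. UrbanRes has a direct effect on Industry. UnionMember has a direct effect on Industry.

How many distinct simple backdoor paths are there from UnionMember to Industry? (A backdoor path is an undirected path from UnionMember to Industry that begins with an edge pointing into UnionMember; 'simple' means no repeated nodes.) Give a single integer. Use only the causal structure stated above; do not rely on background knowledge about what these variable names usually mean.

A backdoor path from UnionMember to Industry is any simple undirected path whose first edge points into UnionMember (i.e. leaves UnionMember via a parent).
Parents of UnionMember: {Tenure}.
Enumerating:
  P1: UnionMember <- Tenure -> UrbanRes -> Industry
  P2: UnionMember <- Tenure -> Industry
That exhausts the simple backdoor paths. Count: 2.

2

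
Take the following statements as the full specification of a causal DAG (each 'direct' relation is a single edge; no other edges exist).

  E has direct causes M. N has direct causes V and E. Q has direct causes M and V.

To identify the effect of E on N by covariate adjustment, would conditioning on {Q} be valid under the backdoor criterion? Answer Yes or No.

No

Backdoor paths from E to N (paths whose first edge points into E):
  P1: E <- M -> Q <- V -> N
Condition 1 (no descendant of E in the set): holds — descendants of E are {N}; none are in {Q}.
Condition 2 (every backdoor path blocked by {Q}):
  P1: open — collider(s) Q are conditioned on (or have a conditioned descendant) and no non-collider on the path is in the set.
{Q} does not satisfy the backdoor criterion.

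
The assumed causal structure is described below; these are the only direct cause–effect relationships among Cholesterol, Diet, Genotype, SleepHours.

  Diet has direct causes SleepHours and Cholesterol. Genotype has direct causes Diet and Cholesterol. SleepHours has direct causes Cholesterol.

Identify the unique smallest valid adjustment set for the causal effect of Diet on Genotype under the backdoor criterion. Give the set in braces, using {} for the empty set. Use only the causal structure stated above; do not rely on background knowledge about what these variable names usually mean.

{Cholesterol}

Variables eligible for adjustment (non-descendants of Diet, excluding Diet and Genotype): {Cholesterol, SleepHours}.
Backdoor paths from Diet to Genotype:
  P1: Diet <- Cholesterol -> Genotype
  P2: Diet <- SleepHours <- Cholesterol -> Genotype
The empty set is not sufficient: P1 (Diet <- Cholesterol -> Genotype) has no collider blocking it and no conditioned non-collider, so it is open.
Try {Cholesterol}:
  P1: blocked at fork node Cholesterol ∈ conditioning set.
  P2: blocked at fork node Cholesterol ∈ conditioning set.
{Cholesterol} contains no descendant of Diet and blocks every backdoor path.
No other singleton works — e.g. {SleepHours} leaves P1 open — so {Cholesterol} is the unique smallest valid adjustment set.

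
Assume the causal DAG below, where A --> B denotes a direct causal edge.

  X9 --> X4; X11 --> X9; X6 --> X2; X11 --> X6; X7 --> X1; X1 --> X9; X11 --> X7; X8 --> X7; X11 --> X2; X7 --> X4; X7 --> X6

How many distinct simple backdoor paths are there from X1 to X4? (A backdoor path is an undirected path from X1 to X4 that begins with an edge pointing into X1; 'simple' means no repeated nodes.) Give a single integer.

4

A backdoor path from X1 to X4 is any simple undirected path whose first edge points into X1 (i.e. leaves X1 via a parent).
Parents of X1: {X7}.
Enumerating:
  P1: X1 <- X7 <- X11 -> X9 -> X4
  P2: X1 <- X7 -> X4
  P3: X1 <- X7 -> X6 <- X11 -> X9 -> X4
  P4: X1 <- X7 -> X6 -> X2 <- X11 -> X9 -> X4
That exhausts the simple backdoor paths. Count: 4.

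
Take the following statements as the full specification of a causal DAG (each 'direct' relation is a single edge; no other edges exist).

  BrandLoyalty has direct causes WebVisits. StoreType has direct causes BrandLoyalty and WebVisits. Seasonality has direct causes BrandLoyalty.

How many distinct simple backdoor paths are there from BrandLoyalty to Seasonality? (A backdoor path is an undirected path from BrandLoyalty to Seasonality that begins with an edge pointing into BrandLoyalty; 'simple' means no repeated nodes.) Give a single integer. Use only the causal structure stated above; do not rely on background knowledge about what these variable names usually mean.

0

A backdoor path from BrandLoyalty to Seasonality is any simple undirected path whose first edge points into BrandLoyalty (i.e. leaves BrandLoyalty via a parent).
Parents of BrandLoyalty: {WebVisits}.
No simple path from any parent of BrandLoyalty reaches Seasonality without revisiting BrandLoyalty, so there are no backdoor paths.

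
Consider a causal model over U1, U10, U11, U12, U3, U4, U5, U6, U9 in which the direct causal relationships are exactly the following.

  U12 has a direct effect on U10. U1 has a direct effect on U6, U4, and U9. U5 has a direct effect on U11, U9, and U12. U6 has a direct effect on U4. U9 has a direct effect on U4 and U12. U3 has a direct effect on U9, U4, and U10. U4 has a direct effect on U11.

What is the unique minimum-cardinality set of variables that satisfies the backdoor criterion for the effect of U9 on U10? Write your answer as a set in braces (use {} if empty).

Variables eligible for adjustment (non-descendants of U9, excluding U9 and U10): {U1, U3, U5, U6}.
Backdoor paths from U9 to U10:
  P1: U9 <- U1 -> U6 -> U4 <- U3 -> U10
  P2: U9 <- U1 -> U6 -> U4 -> U11 <- U5 -> U12 -> U10
  P3: U9 <- U1 -> U4 <- U3 -> U10
  P4: U9 <- U1 -> U4 -> U11 <- U5 -> U12 -> U10
  P5: U9 <- U3 -> U10
  P6: U9 <- U3 -> U4 -> U11 <- U5 -> U12 -> U10
  P7: U9 <- U5 -> U12 -> U10
  P8: U9 <- U5 -> U11 <- U4 <- U3 -> U10
The empty set is not sufficient: P5 (U9 <- U3 -> U10) has no collider blocking it and no conditioned non-collider, so it is open.
Try {U3, U5}:
  P1: blocked at collider U4 (neither it nor any descendant is in the conditioning set).
  P2: blocked at collider U11 (neither it nor any descendant is in the conditioning set).
  P3: blocked at collider U4 (neither it nor any descendant is in the conditioning set).
  P4: blocked at collider U11 (neither it nor any descendant is in the conditioning set).
  P5: blocked at fork node U3 ∈ conditioning set.
  P6: blocked at fork node U3 ∈ conditioning set.
  P7: blocked at fork node U5 ∈ conditioning set.
  P8: blocked at fork node U5 ∈ conditioning set.
{U3, U5} contains no descendant of U9 and blocks every backdoor path.
Every element of {U3, U5} is needed (dropping U3 leaves P5 open; dropping U5 leaves P7 open), so no proper subset is valid.
Among all size-2 subsets of the eligible variables, only {U3, U5} blocks every backdoor path, so it is the unique smallest valid adjustment set.

{U3, U5}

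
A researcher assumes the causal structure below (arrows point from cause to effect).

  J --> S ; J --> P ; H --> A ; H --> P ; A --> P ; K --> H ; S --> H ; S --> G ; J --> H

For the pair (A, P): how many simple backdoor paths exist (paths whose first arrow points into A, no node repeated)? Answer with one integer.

3

A backdoor path from A to P is any simple undirected path whose first edge points into A (i.e. leaves A via a parent).
Parents of A: {H}.
Enumerating:
  P1: A <- H <- J -> P
  P2: A <- H <- S <- J -> P
  P3: A <- H -> P
That exhausts the simple backdoor paths. Count: 3.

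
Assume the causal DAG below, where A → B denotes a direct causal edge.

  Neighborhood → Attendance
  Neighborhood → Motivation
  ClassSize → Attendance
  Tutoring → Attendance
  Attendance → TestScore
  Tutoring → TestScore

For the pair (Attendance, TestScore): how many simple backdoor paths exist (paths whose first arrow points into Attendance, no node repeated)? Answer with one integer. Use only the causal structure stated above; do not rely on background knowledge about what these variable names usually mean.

1

A backdoor path from Attendance to TestScore is any simple undirected path whose first edge points into Attendance (i.e. leaves Attendance via a parent).
Parents of Attendance: {ClassSize, Neighborhood, Tutoring}.
Enumerating:
  P1: Attendance <- Tutoring -> TestScore
That exhausts the simple backdoor paths. Count: 1.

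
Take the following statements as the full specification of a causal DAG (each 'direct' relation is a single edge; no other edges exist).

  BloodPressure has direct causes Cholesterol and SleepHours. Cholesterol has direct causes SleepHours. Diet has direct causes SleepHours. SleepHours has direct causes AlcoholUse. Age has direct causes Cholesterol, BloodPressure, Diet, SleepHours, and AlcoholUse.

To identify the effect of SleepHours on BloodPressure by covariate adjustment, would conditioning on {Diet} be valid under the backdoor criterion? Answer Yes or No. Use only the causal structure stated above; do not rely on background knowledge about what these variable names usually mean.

Backdoor paths from SleepHours to BloodPressure (paths whose first edge points into SleepHours):
  P1: SleepHours <- AlcoholUse -> Age <- Cholesterol -> BloodPressure
  P2: SleepHours <- AlcoholUse -> Age <- BloodPressure
Condition 1 (no descendant of SleepHours in the set): FAILS — Diet is a descendant of SleepHours.
Condition 2 (every backdoor path blocked by {Diet}):
  P1: blocked at collider Age (neither it nor any descendant is in the conditioning set).
  P2: blocked at collider Age (neither it nor any descendant is in the conditioning set).
{Diet} does not satisfy the backdoor criterion.

No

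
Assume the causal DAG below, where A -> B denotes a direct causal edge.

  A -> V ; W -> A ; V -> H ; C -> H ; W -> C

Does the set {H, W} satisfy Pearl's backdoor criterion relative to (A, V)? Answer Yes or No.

No

Backdoor paths from A to V (paths whose first edge points into A):
  P1: A <- W -> C -> H <- V
Condition 1 (no descendant of A in the set): FAILS — H is a descendant of A.
Condition 2 (every backdoor path blocked by {H, W}):
  P1: blocked at fork node W ∈ conditioning set.
{H, W} does not satisfy the backdoor criterion.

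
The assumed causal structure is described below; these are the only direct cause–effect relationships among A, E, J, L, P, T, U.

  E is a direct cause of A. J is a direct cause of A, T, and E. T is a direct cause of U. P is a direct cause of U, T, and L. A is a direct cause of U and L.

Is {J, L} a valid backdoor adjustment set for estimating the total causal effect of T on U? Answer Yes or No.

No

Backdoor paths from T to U (paths whose first edge points into T):
  P1: T <- J -> E -> A -> U
  P2: T <- J -> E -> A -> L <- P -> U
  P3: T <- J -> A -> U
  P4: T <- J -> A -> L <- P -> U
  P5: T <- P -> U
  P6: T <- P -> L <- A -> U
Condition 1 (no descendant of T in the set): holds — descendants of T are {U}; none are in {J, L}.
Condition 2 (every backdoor path blocked by {J, L}):
  P1: blocked at fork node J ∈ conditioning set.
  P2: blocked at fork node J ∈ conditioning set.
  P3: blocked at fork node J ∈ conditioning set.
  P4: blocked at fork node J ∈ conditioning set.
  P5: open — no interior node is in the conditioning set.
  P6: open — collider(s) L are conditioned on (or have a conditioned descendant) and no non-collider on the path is in the set.
{J, L} does not satisfy the backdoor criterion.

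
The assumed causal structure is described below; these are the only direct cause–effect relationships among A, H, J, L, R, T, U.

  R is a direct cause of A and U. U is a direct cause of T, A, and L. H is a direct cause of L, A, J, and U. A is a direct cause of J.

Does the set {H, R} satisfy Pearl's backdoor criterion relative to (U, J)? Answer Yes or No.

Yes

Backdoor paths from U to J (paths whose first edge points into U):
  P1: U <- H -> A -> J
  P2: U <- H -> J
  P3: U <- R -> A <- H -> J
  P4: U <- R -> A -> J
Condition 1 (no descendant of U in the set): holds — descendants of U are {A, J, L, T}; none are in {H, R}.
Condition 2 (every backdoor path blocked by {H, R}):
  P1: blocked at fork node H ∈ conditioning set.
  P2: blocked at fork node H ∈ conditioning set.
  P3: blocked at fork node R ∈ conditioning set.
  P4: blocked at fork node R ∈ conditioning set.
{H, R} satisfies the backdoor criterion.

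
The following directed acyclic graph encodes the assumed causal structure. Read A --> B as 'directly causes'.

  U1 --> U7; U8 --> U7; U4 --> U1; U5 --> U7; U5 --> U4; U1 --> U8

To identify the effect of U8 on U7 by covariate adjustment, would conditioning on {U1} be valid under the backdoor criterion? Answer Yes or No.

Yes

Backdoor paths from U8 to U7 (paths whose first edge points into U8):
  P1: U8 <- U1 <- U4 <- U5 -> U7
  P2: U8 <- U1 -> U7
Condition 1 (no descendant of U8 in the set): holds — descendants of U8 are {U7}; none are in {U1}.
Condition 2 (every backdoor path blocked by {U1}):
  P1: blocked at chain node U1 ∈ conditioning set.
  P2: blocked at fork node U1 ∈ conditioning set.
{U1} satisfies the backdoor criterion.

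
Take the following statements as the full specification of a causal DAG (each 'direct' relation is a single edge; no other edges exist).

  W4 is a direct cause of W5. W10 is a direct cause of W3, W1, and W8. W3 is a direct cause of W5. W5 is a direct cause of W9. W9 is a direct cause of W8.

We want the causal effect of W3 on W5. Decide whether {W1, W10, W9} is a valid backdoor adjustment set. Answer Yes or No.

No

Backdoor paths from W3 to W5 (paths whose first edge points into W3):
  P1: W3 <- W10 -> W8 <- W9 <- W5
Condition 1 (no descendant of W3 in the set): FAILS — W9 is a descendant of W3.
Condition 2 (every backdoor path blocked by {W1, W10, W9}):
  P1: blocked at fork node W10 ∈ conditioning set.
{W1, W10, W9} does not satisfy the backdoor criterion.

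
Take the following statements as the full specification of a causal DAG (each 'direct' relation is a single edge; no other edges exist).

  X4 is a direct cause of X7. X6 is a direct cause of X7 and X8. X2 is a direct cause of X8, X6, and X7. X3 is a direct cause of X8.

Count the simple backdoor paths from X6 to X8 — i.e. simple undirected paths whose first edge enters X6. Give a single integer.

1

A backdoor path from X6 to X8 is any simple undirected path whose first edge points into X6 (i.e. leaves X6 via a parent).
Parents of X6: {X2}.
Enumerating:
  P1: X6 <- X2 -> X8
That exhausts the simple backdoor paths. Count: 1.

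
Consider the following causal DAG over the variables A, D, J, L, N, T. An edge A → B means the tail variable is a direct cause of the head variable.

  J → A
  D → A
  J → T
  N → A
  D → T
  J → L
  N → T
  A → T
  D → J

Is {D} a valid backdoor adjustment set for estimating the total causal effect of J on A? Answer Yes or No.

Backdoor paths from J to A (paths whose first edge points into J):
  P1: J <- D -> A
  P2: J <- D -> T <- N -> A
  P3: J <- D -> T <- A
Condition 1 (no descendant of J in the set): holds — descendants of J are {A, L, T}; none are in {D}.
Condition 2 (every backdoor path blocked by {D}):
  P1: blocked at fork node D ∈ conditioning set.
  P2: blocked at fork node D ∈ conditioning set.
  P3: blocked at fork node D ∈ conditioning set.
{D} satisfies the backdoor criterion.

Yes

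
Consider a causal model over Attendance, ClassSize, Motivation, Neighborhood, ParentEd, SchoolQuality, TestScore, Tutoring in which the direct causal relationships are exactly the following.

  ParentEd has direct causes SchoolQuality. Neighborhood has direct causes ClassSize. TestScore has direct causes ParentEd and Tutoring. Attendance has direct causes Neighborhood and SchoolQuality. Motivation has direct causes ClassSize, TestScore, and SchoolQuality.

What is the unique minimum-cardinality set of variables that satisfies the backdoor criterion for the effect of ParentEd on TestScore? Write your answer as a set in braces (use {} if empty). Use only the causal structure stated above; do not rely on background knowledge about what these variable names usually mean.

{}

Variables eligible for adjustment (non-descendants of ParentEd, excluding ParentEd and TestScore): {Attendance, ClassSize, Neighborhood, SchoolQuality, Tutoring}.
Backdoor paths from ParentEd to TestScore:
  P1: ParentEd <- SchoolQuality -> Attendance <- Neighborhood <- ClassSize -> Motivation <- TestScore
  P2: ParentEd <- SchoolQuality -> Motivation <- TestScore
Each backdoor path contains an unconditioned collider, so every path is already blocked with the empty conditioning set:
  P1: blocked at collider Attendance (neither it nor any descendant is in the conditioning set).
  P2: blocked at collider Motivation (neither it nor any descendant is in the conditioning set).
The empty set is therefore the unique smallest valid set.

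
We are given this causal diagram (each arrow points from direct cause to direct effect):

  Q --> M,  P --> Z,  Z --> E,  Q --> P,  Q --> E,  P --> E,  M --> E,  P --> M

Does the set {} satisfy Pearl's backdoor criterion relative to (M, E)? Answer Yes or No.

Backdoor paths from M to E (paths whose first edge points into M):
  P1: M <- Q -> P -> Z -> E
  P2: M <- Q -> P -> E
  P3: M <- Q -> E
  P4: M <- P <- Q -> E
  P5: M <- P -> Z -> E
  P6: M <- P -> E
Condition 1 (no descendant of M in the set): holds — descendants of M are {E}; none are in {}.
Condition 2 (every backdoor path blocked by {}):
  P1: open — no interior node is in the conditioning set.
  P2: open — no interior node is in the conditioning set.
  P3: open — no interior node is in the conditioning set.
  P4: open — no interior node is in the conditioning set.
  P5: open — no interior node is in the conditioning set.
  P6: open — no interior node is in the conditioning set.
{} does not satisfy the backdoor criterion.

No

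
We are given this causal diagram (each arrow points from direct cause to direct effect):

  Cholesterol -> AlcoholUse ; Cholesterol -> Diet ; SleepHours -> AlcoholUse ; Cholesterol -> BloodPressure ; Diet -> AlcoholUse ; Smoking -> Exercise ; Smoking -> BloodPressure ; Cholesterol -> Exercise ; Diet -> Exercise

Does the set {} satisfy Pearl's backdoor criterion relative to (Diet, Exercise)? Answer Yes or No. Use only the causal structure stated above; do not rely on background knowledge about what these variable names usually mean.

Backdoor paths from Diet to Exercise (paths whose first edge points into Diet):
  P1: Diet <- Cholesterol -> BloodPressure <- Smoking -> Exercise
  P2: Diet <- Cholesterol -> Exercise
Condition 1 (no descendant of Diet in the set): holds — descendants of Diet are {AlcoholUse, Exercise}; none are in {}.
Condition 2 (every backdoor path blocked by {}):
  P1: blocked at collider BloodPressure (neither it nor any descendant is in the conditioning set).
  P2: open — no interior node is in the conditioning set.
{} does not satisfy the backdoor criterion.

No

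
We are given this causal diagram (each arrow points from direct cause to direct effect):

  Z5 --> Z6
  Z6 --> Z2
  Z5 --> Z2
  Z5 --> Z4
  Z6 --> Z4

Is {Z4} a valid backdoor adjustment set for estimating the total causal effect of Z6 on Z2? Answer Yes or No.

No

Backdoor paths from Z6 to Z2 (paths whose first edge points into Z6):
  P1: Z6 <- Z5 -> Z2
Condition 1 (no descendant of Z6 in the set): FAILS — Z4 is a descendant of Z6.
Condition 2 (every backdoor path blocked by {Z4}):
  P1: open — no interior node is in the conditioning set.
{Z4} does not satisfy the backdoor criterion.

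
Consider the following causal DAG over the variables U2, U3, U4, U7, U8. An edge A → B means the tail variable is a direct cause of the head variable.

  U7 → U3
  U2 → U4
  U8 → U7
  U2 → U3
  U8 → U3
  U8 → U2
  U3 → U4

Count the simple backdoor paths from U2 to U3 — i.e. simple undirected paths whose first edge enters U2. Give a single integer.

2

A backdoor path from U2 to U3 is any simple undirected path whose first edge points into U2 (i.e. leaves U2 via a parent).
Parents of U2: {U8}.
Enumerating:
  P1: U2 <- U8 -> U7 -> U3
  P2: U2 <- U8 -> U3
That exhausts the simple backdoor paths. Count: 2.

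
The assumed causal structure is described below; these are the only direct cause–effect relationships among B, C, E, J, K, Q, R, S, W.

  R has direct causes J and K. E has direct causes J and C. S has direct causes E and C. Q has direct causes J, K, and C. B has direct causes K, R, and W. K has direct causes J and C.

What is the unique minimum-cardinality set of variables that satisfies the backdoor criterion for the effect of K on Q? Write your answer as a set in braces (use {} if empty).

Variables eligible for adjustment (non-descendants of K, excluding K and Q): {C, E, J, S, W}.
Backdoor paths from K to Q:
  P1: K <- J -> E <- C -> Q
  P2: K <- J -> E -> S <- C -> Q
  P3: K <- J -> Q
  P4: K <- C -> E <- J -> Q
  P5: K <- C -> S <- E <- J -> Q
  P6: K <- C -> Q
The empty set is not sufficient: P3 (K <- J -> Q) has no collider blocking it and no conditioned non-collider, so it is open.
Try {C, J}:
  P1: blocked at fork node J ∈ conditioning set.
  P2: blocked at fork node J ∈ conditioning set.
  P3: blocked at fork node J ∈ conditioning set.
  P4: blocked at fork node C ∈ conditioning set.
  P5: blocked at fork node C ∈ conditioning set.
  P6: blocked at fork node C ∈ conditioning set.
{C, J} contains no descendant of K and blocks every backdoor path.
Every element of {C, J} is needed (dropping C leaves P6 open; dropping J leaves P3 open), so no proper subset is valid.
Among all size-2 subsets of the eligible variables, only {C, J} blocks every backdoor path, so it is the unique smallest valid adjustment set.

{C, J}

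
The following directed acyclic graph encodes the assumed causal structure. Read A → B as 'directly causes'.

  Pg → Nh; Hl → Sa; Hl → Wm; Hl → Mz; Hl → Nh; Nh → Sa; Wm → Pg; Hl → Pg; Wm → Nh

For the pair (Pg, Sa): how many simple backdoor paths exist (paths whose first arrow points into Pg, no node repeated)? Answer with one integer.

7

A backdoor path from Pg to Sa is any simple undirected path whose first edge points into Pg (i.e. leaves Pg via a parent).
Parents of Pg: {Hl, Wm}.
Enumerating:
  P1: Pg <- Hl -> Wm -> Nh -> Sa
  P2: Pg <- Hl -> Nh -> Sa
  P3: Pg <- Hl -> Sa
  P4: Pg <- Wm <- Hl -> Nh -> Sa
  P5: Pg <- Wm <- Hl -> Sa
  P6: Pg <- Wm -> Nh <- Hl -> Sa
  P7: Pg <- Wm -> Nh -> Sa
That exhausts the simple backdoor paths. Count: 7.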